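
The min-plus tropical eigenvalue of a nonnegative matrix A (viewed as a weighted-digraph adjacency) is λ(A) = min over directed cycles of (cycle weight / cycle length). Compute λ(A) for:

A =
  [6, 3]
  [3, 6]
λ(A) = 3

Enumerate directed cycles and compute their means (weight / length). Sample:
  cycle 0 → 0: weight = 6, length = 1, mean = 6/1 ≈ 6.000
  cycle 1 → 1: weight = 6, length = 1, mean = 6/1 ≈ 6.000
  cycle 0 → 1 → 0: weight = 6, length = 2, mean = 6/2 ≈ 3.000
  cycle 1 → 0 → 1: weight = 6, length = 2, mean = 6/2 ≈ 3.000
Minimum mean = 3.000, attained e.g. along the cycle 0 → 1 → 0 with weight 6 and length 2. So λ(A) = 6/2 = 3.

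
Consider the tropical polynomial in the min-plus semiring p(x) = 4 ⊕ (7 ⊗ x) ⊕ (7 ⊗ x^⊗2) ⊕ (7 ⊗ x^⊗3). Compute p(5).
p(5) = 4

A tropical monomial a ⊗ x^⊗i evaluates to a + i · x. Evaluating each term at x = 5:
  Term 0 contributes 4 + 0 · 5 = 4
  Term 1 contributes 7 + 1 · 5 = 12
  Term 2 contributes 7 + 2 · 5 = 17
  Term 3 contributes 7 + 3 · 5 = 22
p(5) = ⊕ of these = min[4, 12, 17, 22] = 4.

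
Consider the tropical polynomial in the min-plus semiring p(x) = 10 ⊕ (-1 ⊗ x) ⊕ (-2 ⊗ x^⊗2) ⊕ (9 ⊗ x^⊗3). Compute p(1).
p(1) = 0

A tropical monomial a ⊗ x^⊗i evaluates to a + i · x. Evaluating each term at x = 1:
  Term 0 contributes 10 + 0 · 1 = 10
  Term 1 contributes -1 + 1 · 1 = 0
  Term 2 contributes -2 + 2 · 1 = 0
  Term 3 contributes 9 + 3 · 1 = 12
p(1) = ⊕ of these = min[10, 0, 0, 12] = 0.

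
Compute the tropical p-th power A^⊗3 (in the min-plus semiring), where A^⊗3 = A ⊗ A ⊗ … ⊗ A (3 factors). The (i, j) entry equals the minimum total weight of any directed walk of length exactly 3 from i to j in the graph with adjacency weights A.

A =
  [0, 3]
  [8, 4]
A^⊗3 =
  [0, 3]
  [8, 11]

Each entry (A^⊗3)_ij equals the minimum over all length-3 walks i = v_0 → v_1 → … → v_3 = j of Σ_t A[v_t][v_{t+1}]. For example, for (i, j) = (0, 1) we minimise over 4 possible intermediate vertex sequences; the minimum is 3, attained along the walk 0 → 0 → 0 → 1.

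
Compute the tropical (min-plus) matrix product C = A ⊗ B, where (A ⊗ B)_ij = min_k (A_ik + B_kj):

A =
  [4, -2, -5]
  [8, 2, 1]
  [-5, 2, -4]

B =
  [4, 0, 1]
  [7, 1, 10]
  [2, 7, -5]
A ⊗ B =
  [-3, -1, -10]
  [3, 3, -4]
  [-2, -5, -9]

Apply the min-plus product entry-by-entry:
  C[0][0] = min over k of (A[0][0] + B[0][0] = 4 + 4 = 8, A[0][1] + B[1][0] = -2 + 7 = 5, A[0][2] + B[2][0] = -5 + 2 = -3) = -3 (attained at k = 2)
  C[0][1] = min over k of (A[0][0] + B[0][1] = 4 + 0 = 4, A[0][1] + B[1][1] = -2 + 1 = -1, A[0][2] + B[2][1] = -5 + 7 = 2) = -1 (attained at k = 1)
  C[0][2] = min over k of (A[0][0] + B[0][2] = 4 + 1 = 5, A[0][1] + B[1][2] = -2 + 10 = 8, A[0][2] + B[2][2] = -5 + -5 = -10) = -10 (attained at k = 2)
  C[1][0] = min over k of (A[1][0] + B[0][0] = 8 + 4 = 12, A[1][1] + B[1][0] = 2 + 7 = 9, A[1][2] + B[2][0] = 1 + 2 = 3) = 3 (attained at k = 2)
  C[1][1] = min over k of (A[1][0] + B[0][1] = 8 + 0 = 8, A[1][1] + B[1][1] = 2 + 1 = 3, A[1][2] + B[2][1] = 1 + 7 = 8) = 3 (attained at k = 1)
  C[1][2] = min over k of (A[1][0] + B[0][2] = 8 + 1 = 9, A[1][1] + B[1][2] = 2 + 10 = 12, A[1][2] + B[2][2] = 1 + -5 = -4) = -4 (attained at k = 2)
  C[2][0] = min over k of (A[2][0] + B[0][0] = -5 + 4 = -1, A[2][1] + B[1][0] = 2 + 7 = 9, A[2][2] + B[2][0] = -4 + 2 = -2) = -2 (attained at k = 2)
  C[2][1] = min over k of (A[2][0] + B[0][1] = -5 + 0 = -5, A[2][1] + B[1][1] = 2 + 1 = 3, A[2][2] + B[2][1] = -4 + 7 = 3) = -5 (attained at k = 0)
  C[2][2] = min over k of (A[2][0] + B[0][2] = -5 + 1 = -4, A[2][1] + B[1][2] = 2 + 10 = 12, A[2][2] + B[2][2] = -4 + -5 = -9) = -9 (attained at k = 2)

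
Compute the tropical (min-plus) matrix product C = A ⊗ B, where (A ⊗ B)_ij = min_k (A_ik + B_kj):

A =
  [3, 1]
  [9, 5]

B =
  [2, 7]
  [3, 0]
A ⊗ B =
  [4, 1]
  [8, 5]

Apply the min-plus product entry-by-entry:
  C[0][0] = min over k of (A[0][0] + B[0][0] = 3 + 2 = 5, A[0][1] + B[1][0] = 1 + 3 = 4) = 4 (attained at k = 1)
  C[0][1] = min over k of (A[0][0] + B[0][1] = 3 + 7 = 10, A[0][1] + B[1][1] = 1 + 0 = 1) = 1 (attained at k = 1)
  C[1][0] = min over k of (A[1][0] + B[0][0] = 9 + 2 = 11, A[1][1] + B[1][0] = 5 + 3 = 8) = 8 (attained at k = 1)
  C[1][1] = min over k of (A[1][0] + B[0][1] = 9 + 7 = 16, A[1][1] + B[1][1] = 5 + 0 = 5) = 5 (attained at k = 1)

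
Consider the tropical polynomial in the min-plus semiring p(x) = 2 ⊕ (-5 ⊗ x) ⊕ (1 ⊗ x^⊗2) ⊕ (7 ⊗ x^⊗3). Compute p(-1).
p(-1) = -6

A tropical monomial a ⊗ x^⊗i evaluates to a + i · x. Evaluating each term at x = -1:
  Term 0 contributes 2 + 0 · -1 = 2
  Term 1 contributes -5 + 1 · -1 = -6
  Term 2 contributes 1 + 2 · -1 = -1
  Term 3 contributes 7 + 3 · -1 = 4
p(-1) = ⊕ of these = min[2, -6, -1, 4] = -6.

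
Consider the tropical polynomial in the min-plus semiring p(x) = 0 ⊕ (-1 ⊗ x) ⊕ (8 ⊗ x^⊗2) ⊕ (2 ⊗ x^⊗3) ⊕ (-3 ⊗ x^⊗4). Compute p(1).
p(1) = 0

A tropical monomial a ⊗ x^⊗i evaluates to a + i · x. Evaluating each term at x = 1:
  Term 0 contributes 0 + 0 · 1 = 0
  Term 1 contributes -1 + 1 · 1 = 0
  Term 2 contributes 8 + 2 · 1 = 10
  Term 3 contributes 2 + 3 · 1 = 5
  Term 4 contributes -3 + 4 · 1 = 1
p(1) = ⊕ of these = min[0, 0, 10, 5, 1] = 0.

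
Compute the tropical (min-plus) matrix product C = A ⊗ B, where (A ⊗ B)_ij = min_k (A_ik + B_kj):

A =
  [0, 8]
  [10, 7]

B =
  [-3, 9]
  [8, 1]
A ⊗ B =
  [-3, 9]
  [7, 8]

Apply the min-plus product entry-by-entry:
  C[0][0] = min over k of (A[0][0] + B[0][0] = 0 + -3 = -3, A[0][1] + B[1][0] = 8 + 8 = 16) = -3 (attained at k = 0)
  C[0][1] = min over k of (A[0][0] + B[0][1] = 0 + 9 = 9, A[0][1] + B[1][1] = 8 + 1 = 9) = 9 (attained at k = 0)
  C[1][0] = min over k of (A[1][0] + B[0][0] = 10 + -3 = 7, A[1][1] + B[1][0] = 7 + 8 = 15) = 7 (attained at k = 0)
  C[1][1] = min over k of (A[1][0] + B[0][1] = 10 + 9 = 19, A[1][1] + B[1][1] = 7 + 1 = 8) = 8 (attained at k = 1)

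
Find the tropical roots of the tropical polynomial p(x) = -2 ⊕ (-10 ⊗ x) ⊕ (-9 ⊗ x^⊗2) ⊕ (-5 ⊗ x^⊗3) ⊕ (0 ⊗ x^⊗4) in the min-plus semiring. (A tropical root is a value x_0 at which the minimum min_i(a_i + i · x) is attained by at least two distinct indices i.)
Roots: {-5, -4, -1, 8}

Each tropical root is a break point of the lower envelope of the lines y = a_i + i · x (there are 5 lines, with slopes 0, 1, ..., 4). Only the lines that attain the minimum somewhere contribute to roots; other lines are dominated. Here the surviving (envelope) indices are i = 4, i = 3, i = 2, i = 1, i = 0.
Intersections between consecutive envelope lines give the roots: for adjacent envelope indices i < j the intersection is x = (a_i − a_j) / (j − i). Reading off the sorted break points: {-5, -4, -1, 8}.
Verification: at each break x_0, at least two indices attain the minimum of min_i(a_i + i · x_0).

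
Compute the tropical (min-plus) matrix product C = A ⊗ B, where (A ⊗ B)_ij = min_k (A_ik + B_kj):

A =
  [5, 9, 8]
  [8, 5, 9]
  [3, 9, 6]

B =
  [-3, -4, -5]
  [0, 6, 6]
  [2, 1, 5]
A ⊗ B =
  [2, 1, 0]
  [5, 4, 3]
  [0, -1, -2]

Apply the min-plus product entry-by-entry:
  C[0][0] = min over k of (A[0][0] + B[0][0] = 5 + -3 = 2, A[0][1] + B[1][0] = 9 + 0 = 9, A[0][2] + B[2][0] = 8 + 2 = 10) = 2 (attained at k = 0)
  C[0][1] = min over k of (A[0][0] + B[0][1] = 5 + -4 = 1, A[0][1] + B[1][1] = 9 + 6 = 15, A[0][2] + B[2][1] = 8 + 1 = 9) = 1 (attained at k = 0)
  C[0][2] = min over k of (A[0][0] + B[0][2] = 5 + -5 = 0, A[0][1] + B[1][2] = 9 + 6 = 15, A[0][2] + B[2][2] = 8 + 5 = 13) = 0 (attained at k = 0)
  C[1][0] = min over k of (A[1][0] + B[0][0] = 8 + -3 = 5, A[1][1] + B[1][0] = 5 + 0 = 5, A[1][2] + B[2][0] = 9 + 2 = 11) = 5 (attained at k = 0)
  C[1][1] = min over k of (A[1][0] + B[0][1] = 8 + -4 = 4, A[1][1] + B[1][1] = 5 + 6 = 11, A[1][2] + B[2][1] = 9 + 1 = 10) = 4 (attained at k = 0)
  C[1][2] = min over k of (A[1][0] + B[0][2] = 8 + -5 = 3, A[1][1] + B[1][2] = 5 + 6 = 11, A[1][2] + B[2][2] = 9 + 5 = 14) = 3 (attained at k = 0)
  C[2][0] = min over k of (A[2][0] + B[0][0] = 3 + -3 = 0, A[2][1] + B[1][0] = 9 + 0 = 9, A[2][2] + B[2][0] = 6 + 2 = 8) = 0 (attained at k = 0)
  C[2][1] = min over k of (A[2][0] + B[0][1] = 3 + -4 = -1, A[2][1] + B[1][1] = 9 + 6 = 15, A[2][2] + B[2][1] = 6 + 1 = 7) = -1 (attained at k = 0)
  C[2][2] = min over k of (A[2][0] + B[0][2] = 3 + -5 = -2, A[2][1] + B[1][2] = 9 + 6 = 15, A[2][2] + B[2][2] = 6 + 5 = 11) = -2 (attained at k = 0)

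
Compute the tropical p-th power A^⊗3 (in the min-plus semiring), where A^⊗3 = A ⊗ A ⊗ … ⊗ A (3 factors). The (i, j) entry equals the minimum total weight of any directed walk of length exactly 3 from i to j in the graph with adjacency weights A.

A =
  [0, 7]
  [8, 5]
A^⊗3 =
  [0, 7]
  [8, 15]

Each entry (A^⊗3)_ij equals the minimum over all length-3 walks i = v_0 → v_1 → … → v_3 = j of Σ_t A[v_t][v_{t+1}]. For example, for (i, j) = (0, 1) we minimise over 4 possible intermediate vertex sequences; the minimum is 7, attained along the walk 0 → 0 → 0 → 1.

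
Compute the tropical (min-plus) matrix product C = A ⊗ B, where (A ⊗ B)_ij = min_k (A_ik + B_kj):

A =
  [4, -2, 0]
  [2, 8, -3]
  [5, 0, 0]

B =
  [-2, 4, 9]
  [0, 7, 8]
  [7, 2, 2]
A ⊗ B =
  [-2, 2, 2]
  [0, -1, -1]
  [0, 2, 2]

Apply the min-plus product entry-by-entry:
  C[0][0] = min over k of (A[0][0] + B[0][0] = 4 + -2 = 2, A[0][1] + B[1][0] = -2 + 0 = -2, A[0][2] + B[2][0] = 0 + 7 = 7) = -2 (attained at k = 1)
  C[0][1] = min over k of (A[0][0] + B[0][1] = 4 + 4 = 8, A[0][1] + B[1][1] = -2 + 7 = 5, A[0][2] + B[2][1] = 0 + 2 = 2) = 2 (attained at k = 2)
  C[0][2] = min over k of (A[0][0] + B[0][2] = 4 + 9 = 13, A[0][1] + B[1][2] = -2 + 8 = 6, A[0][2] + B[2][2] = 0 + 2 = 2) = 2 (attained at k = 2)
  C[1][0] = min over k of (A[1][0] + B[0][0] = 2 + -2 = 0, A[1][1] + B[1][0] = 8 + 0 = 8, A[1][2] + B[2][0] = -3 + 7 = 4) = 0 (attained at k = 0)
  C[1][1] = min over k of (A[1][0] + B[0][1] = 2 + 4 = 6, A[1][1] + B[1][1] = 8 + 7 = 15, A[1][2] + B[2][1] = -3 + 2 = -1) = -1 (attained at k = 2)
  C[1][2] = min over k of (A[1][0] + B[0][2] = 2 + 9 = 11, A[1][1] + B[1][2] = 8 + 8 = 16, A[1][2] + B[2][2] = -3 + 2 = -1) = -1 (attained at k = 2)
  C[2][0] = min over k of (A[2][0] + B[0][0] = 5 + -2 = 3, A[2][1] + B[1][0] = 0 + 0 = 0, A[2][2] + B[2][0] = 0 + 7 = 7) = 0 (attained at k = 1)
  C[2][1] = min over k of (A[2][0] + B[0][1] = 5 + 4 = 9, A[2][1] + B[1][1] = 0 + 7 = 7, A[2][2] + B[2][1] = 0 + 2 = 2) = 2 (attained at k = 2)
  C[2][2] = min over k of (A[2][0] + B[0][2] = 5 + 9 = 14, A[2][1] + B[1][2] = 0 + 8 = 8, A[2][2] + B[2][2] = 0 + 2 = 2) = 2 (attained at k = 2)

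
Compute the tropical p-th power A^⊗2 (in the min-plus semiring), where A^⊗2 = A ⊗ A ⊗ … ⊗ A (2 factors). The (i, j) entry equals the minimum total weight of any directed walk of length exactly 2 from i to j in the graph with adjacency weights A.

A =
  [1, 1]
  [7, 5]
A^⊗2 =
  [2, 2]
  [8, 8]

Each entry (A^⊗2)_ij equals the minimum over all length-2 walks i = v_0 → v_1 → … → v_2 = j of Σ_t A[v_t][v_{t+1}]. For example, for (i, j) = (0, 1) we minimise over 2 possible intermediate vertex sequences; the minimum is 2, attained along the walk 0 → 0 → 1.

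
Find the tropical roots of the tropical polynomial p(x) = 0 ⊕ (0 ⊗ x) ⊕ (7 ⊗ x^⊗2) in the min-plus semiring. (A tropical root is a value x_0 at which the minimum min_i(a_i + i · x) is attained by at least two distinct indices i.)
Roots: {-7, 0}

Each tropical root is a break point of the lower envelope of the lines y = a_i + i · x (there are 3 lines, with slopes 0, 1, ..., 2). Only the lines that attain the minimum somewhere contribute to roots; other lines are dominated. Here the surviving (envelope) indices are i = 2, i = 1, i = 0.
Intersections between consecutive envelope lines give the roots: for adjacent envelope indices i < j the intersection is x = (a_i − a_j) / (j − i). Reading off the sorted break points: {-7, 0}.
Verification: at each break x_0, at least two indices attain the minimum of min_i(a_i + i · x_0).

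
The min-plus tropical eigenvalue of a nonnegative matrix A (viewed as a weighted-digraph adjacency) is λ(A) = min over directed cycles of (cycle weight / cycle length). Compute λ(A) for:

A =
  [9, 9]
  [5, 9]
λ(A) = 7

Enumerate directed cycles and compute their means (weight / length). Sample:
  cycle 0 → 0: weight = 9, length = 1, mean = 9/1 ≈ 9.000
  cycle 1 → 1: weight = 9, length = 1, mean = 9/1 ≈ 9.000
  cycle 0 → 1 → 0: weight = 14, length = 2, mean = 14/2 ≈ 7.000
  cycle 1 → 0 → 1: weight = 14, length = 2, mean = 14/2 ≈ 7.000
Minimum mean = 7.000, attained e.g. along the cycle 0 → 1 → 0 with weight 14 and length 2. So λ(A) = 14/2 = 7.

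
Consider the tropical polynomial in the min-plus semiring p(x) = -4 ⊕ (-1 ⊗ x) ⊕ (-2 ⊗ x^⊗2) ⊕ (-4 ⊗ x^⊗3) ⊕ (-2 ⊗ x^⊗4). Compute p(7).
p(7) = -4

A tropical monomial a ⊗ x^⊗i evaluates to a + i · x. Evaluating each term at x = 7:
  Term 0 contributes -4 + 0 · 7 = -4
  Term 1 contributes -1 + 1 · 7 = 6
  Term 2 contributes -2 + 2 · 7 = 12
  Term 3 contributes -4 + 3 · 7 = 17
  Term 4 contributes -2 + 4 · 7 = 26
p(7) = ⊕ of these = min[-4, 6, 12, 17, 26] = -4.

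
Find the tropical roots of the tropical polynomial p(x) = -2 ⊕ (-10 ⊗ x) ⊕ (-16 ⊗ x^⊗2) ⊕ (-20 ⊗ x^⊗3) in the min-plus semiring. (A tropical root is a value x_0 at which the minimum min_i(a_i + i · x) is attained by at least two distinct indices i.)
Roots: {4, 6, 8}

Each tropical root is a break point of the lower envelope of the lines y = a_i + i · x (there are 4 lines, with slopes 0, 1, ..., 3). Only the lines that attain the minimum somewhere contribute to roots; other lines are dominated. Here the surviving (envelope) indices are i = 3, i = 2, i = 1, i = 0.
Intersections between consecutive envelope lines give the roots: for adjacent envelope indices i < j the intersection is x = (a_i − a_j) / (j − i). Reading off the sorted break points: {4, 6, 8}.
Verification: at each break x_0, at least two indices attain the minimum of min_i(a_i + i · x_0).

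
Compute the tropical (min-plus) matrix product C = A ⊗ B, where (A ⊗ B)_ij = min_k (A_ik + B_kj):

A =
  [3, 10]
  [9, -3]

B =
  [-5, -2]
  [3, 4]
A ⊗ B =
  [-2, 1]
  [0, 1]

Apply the min-plus product entry-by-entry:
  C[0][0] = min over k of (A[0][0] + B[0][0] = 3 + -5 = -2, A[0][1] + B[1][0] = 10 + 3 = 13) = -2 (attained at k = 0)
  C[0][1] = min over k of (A[0][0] + B[0][1] = 3 + -2 = 1, A[0][1] + B[1][1] = 10 + 4 = 14) = 1 (attained at k = 0)
  C[1][0] = min over k of (A[1][0] + B[0][0] = 9 + -5 = 4, A[1][1] + B[1][0] = -3 + 3 = 0) = 0 (attained at k = 1)
  C[1][1] = min over k of (A[1][0] + B[0][1] = 9 + -2 = 7, A[1][1] + B[1][1] = -3 + 4 = 1) = 1 (attained at k = 1)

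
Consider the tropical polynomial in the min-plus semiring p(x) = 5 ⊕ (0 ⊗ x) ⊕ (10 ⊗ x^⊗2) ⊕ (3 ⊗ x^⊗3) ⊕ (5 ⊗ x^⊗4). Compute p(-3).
p(-3) = -7

A tropical monomial a ⊗ x^⊗i evaluates to a + i · x. Evaluating each term at x = -3:
  Term 0 contributes 5 + 0 · -3 = 5
  Term 1 contributes 0 + 1 · -3 = -3
  Term 2 contributes 10 + 2 · -3 = 4
  Term 3 contributes 3 + 3 · -3 = -6
  Term 4 contributes 5 + 4 · -3 = -7
p(-3) = ⊕ of these = min[5, -3, 4, -6, -7] = -7.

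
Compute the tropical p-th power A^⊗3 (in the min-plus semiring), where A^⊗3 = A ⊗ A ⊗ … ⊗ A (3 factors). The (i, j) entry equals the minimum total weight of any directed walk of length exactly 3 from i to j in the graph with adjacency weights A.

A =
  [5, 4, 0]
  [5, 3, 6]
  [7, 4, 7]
A^⊗3 =
  [9, 7, 7]
  [11, 9, 8]
  [12, 10, 9]

Each entry (A^⊗3)_ij equals the minimum over all length-3 walks i = v_0 → v_1 → … → v_3 = j of Σ_t A[v_t][v_{t+1}]. For example, for (i, j) = (0, 2) we minimise over 9 possible intermediate vertex sequences; the minimum is 7, attained along the walk 0 → 2 → 0 → 2.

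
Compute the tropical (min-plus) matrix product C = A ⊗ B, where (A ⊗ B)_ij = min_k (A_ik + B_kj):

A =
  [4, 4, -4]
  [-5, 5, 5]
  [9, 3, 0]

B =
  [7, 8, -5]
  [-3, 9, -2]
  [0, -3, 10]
A ⊗ B =
  [-4, -7, -1]
  [2, 2, -10]
  [0, -3, 1]

Apply the min-plus product entry-by-entry:
  C[0][0] = min over k of (A[0][0] + B[0][0] = 4 + 7 = 11, A[0][1] + B[1][0] = 4 + -3 = 1, A[0][2] + B[2][0] = -4 + 0 = -4) = -4 (attained at k = 2)
  C[0][1] = min over k of (A[0][0] + B[0][1] = 4 + 8 = 12, A[0][1] + B[1][1] = 4 + 9 = 13, A[0][2] + B[2][1] = -4 + -3 = -7) = -7 (attained at k = 2)
  C[0][2] = min over k of (A[0][0] + B[0][2] = 4 + -5 = -1, A[0][1] + B[1][2] = 4 + -2 = 2, A[0][2] + B[2][2] = -4 + 10 = 6) = -1 (attained at k = 0)
  C[1][0] = min over k of (A[1][0] + B[0][0] = -5 + 7 = 2, A[1][1] + B[1][0] = 5 + -3 = 2, A[1][2] + B[2][0] = 5 + 0 = 5) = 2 (attained at k = 0)
  C[1][1] = min over k of (A[1][0] + B[0][1] = -5 + 8 = 3, A[1][1] + B[1][1] = 5 + 9 = 14, A[1][2] + B[2][1] = 5 + -3 = 2) = 2 (attained at k = 2)
  C[1][2] = min over k of (A[1][0] + B[0][2] = -5 + -5 = -10, A[1][1] + B[1][2] = 5 + -2 = 3, A[1][2] + B[2][2] = 5 + 10 = 15) = -10 (attained at k = 0)
  C[2][0] = min over k of (A[2][0] + B[0][0] = 9 + 7 = 16, A[2][1] + B[1][0] = 3 + -3 = 0, A[2][2] + B[2][0] = 0 + 0 = 0) = 0 (attained at k = 1)
  C[2][1] = min over k of (A[2][0] + B[0][1] = 9 + 8 = 17, A[2][1] + B[1][1] = 3 + 9 = 12, A[2][2] + B[2][1] = 0 + -3 = -3) = -3 (attained at k = 2)
  C[2][2] = min over k of (A[2][0] + B[0][2] = 9 + -5 = 4, A[2][1] + B[1][2] = 3 + -2 = 1, A[2][2] + B[2][2] = 0 + 10 = 10) = 1 (attained at k = 1)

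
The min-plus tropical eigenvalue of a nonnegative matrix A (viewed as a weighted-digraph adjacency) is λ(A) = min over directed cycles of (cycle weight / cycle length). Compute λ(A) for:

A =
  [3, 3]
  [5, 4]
λ(A) = 3

Enumerate directed cycles and compute their means (weight / length). Sample:
  cycle 0 → 0: weight = 3, length = 1, mean = 3/1 ≈ 3.000
  cycle 1 → 1: weight = 4, length = 1, mean = 4/1 ≈ 4.000
  cycle 0 → 1 → 0: weight = 8, length = 2, mean = 8/2 ≈ 4.000
  cycle 1 → 0 → 1: weight = 8, length = 2, mean = 8/2 ≈ 4.000
Minimum mean = 3.000, attained e.g. along the cycle 0 → 0 with weight 3 and length 1. So λ(A) = 3/1 = 3.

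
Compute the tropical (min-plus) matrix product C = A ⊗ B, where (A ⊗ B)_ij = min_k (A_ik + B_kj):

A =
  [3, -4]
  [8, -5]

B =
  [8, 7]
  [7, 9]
A ⊗ B =
  [3, 5]
  [2, 4]

Apply the min-plus product entry-by-entry:
  C[0][0] = min over k of (A[0][0] + B[0][0] = 3 + 8 = 11, A[0][1] + B[1][0] = -4 + 7 = 3) = 3 (attained at k = 1)
  C[0][1] = min over k of (A[0][0] + B[0][1] = 3 + 7 = 10, A[0][1] + B[1][1] = -4 + 9 = 5) = 5 (attained at k = 1)
  C[1][0] = min over k of (A[1][0] + B[0][0] = 8 + 8 = 16, A[1][1] + B[1][0] = -5 + 7 = 2) = 2 (attained at k = 1)
  C[1][1] = min over k of (A[1][0] + B[0][1] = 8 + 7 = 15, A[1][1] + B[1][1] = -5 + 9 = 4) = 4 (attained at k = 1)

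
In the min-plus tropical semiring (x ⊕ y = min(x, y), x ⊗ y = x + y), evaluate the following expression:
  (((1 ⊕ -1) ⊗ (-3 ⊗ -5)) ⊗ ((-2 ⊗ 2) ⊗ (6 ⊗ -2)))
(((1 ⊕ -1) ⊗ (-3 ⊗ -5)) ⊗ ((-2 ⊗ 2) ⊗ (6 ⊗ -2))) = -5

Expand innermost to outermost. Recall ⊕ takes the minimum of its arguments and ⊗ takes their sum. Working out the expression (((1 ⊕ -1) ⊗ (-3 ⊗ -5)) ⊗ ((-2 ⊗ 2) ⊗ (6 ⊗ -2))) gives -5.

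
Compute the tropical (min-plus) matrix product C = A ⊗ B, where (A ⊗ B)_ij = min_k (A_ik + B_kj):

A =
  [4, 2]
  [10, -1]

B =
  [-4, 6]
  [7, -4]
A ⊗ B =
  [0, -2]
  [6, -5]

Apply the min-plus product entry-by-entry:
  C[0][0] = min over k of (A[0][0] + B[0][0] = 4 + -4 = 0, A[0][1] + B[1][0] = 2 + 7 = 9) = 0 (attained at k = 0)
  C[0][1] = min over k of (A[0][0] + B[0][1] = 4 + 6 = 10, A[0][1] + B[1][1] = 2 + -4 = -2) = -2 (attained at k = 1)
  C[1][0] = min over k of (A[1][0] + B[0][0] = 10 + -4 = 6, A[1][1] + B[1][0] = -1 + 7 = 6) = 6 (attained at k = 0)
  C[1][1] = min over k of (A[1][0] + B[0][1] = 10 + 6 = 16, A[1][1] + B[1][1] = -1 + -4 = -5) = -5 (attained at k = 1)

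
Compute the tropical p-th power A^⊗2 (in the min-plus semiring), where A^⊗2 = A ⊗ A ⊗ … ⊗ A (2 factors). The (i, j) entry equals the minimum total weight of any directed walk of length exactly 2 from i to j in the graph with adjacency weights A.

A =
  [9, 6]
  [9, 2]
A^⊗2 =
  [15, 8]
  [11, 4]

Each entry (A^⊗2)_ij equals the minimum over all length-2 walks i = v_0 → v_1 → … → v_2 = j of Σ_t A[v_t][v_{t+1}]. For example, for (i, j) = (0, 1) we minimise over 2 possible intermediate vertex sequences; the minimum is 8, attained along the walk 0 → 1 → 1.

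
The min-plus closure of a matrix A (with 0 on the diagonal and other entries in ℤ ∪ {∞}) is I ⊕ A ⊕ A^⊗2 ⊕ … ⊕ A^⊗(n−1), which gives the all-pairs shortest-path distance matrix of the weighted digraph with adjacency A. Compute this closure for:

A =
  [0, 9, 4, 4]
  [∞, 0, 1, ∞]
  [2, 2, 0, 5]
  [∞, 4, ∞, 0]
Closure =
  [0, 6, 4, 4]
  [3, 0, 1, 6]
  [2, 2, 0, 5]
  [7, 4, 5, 0]

This is the Floyd-Warshall all-pairs shortest-path computation. For each intermediate vertex k = 0, 1, …, 3, update dist[i][j] ← min(dist[i][j], dist[i][k] + dist[k][j]). The final matrix gives, for each (i, j), the minimum total weight of any directed path from i to j (possibly empty when i = j).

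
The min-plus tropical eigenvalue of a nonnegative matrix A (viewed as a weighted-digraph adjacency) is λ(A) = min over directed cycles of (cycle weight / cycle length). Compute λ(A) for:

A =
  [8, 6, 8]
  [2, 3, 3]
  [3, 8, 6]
λ(A) = 3

Enumerate directed cycles and compute their means (weight / length). Sample:
  cycle 0 → 0: weight = 8, length = 1, mean = 8/1 ≈ 8.000
  cycle 1 → 1: weight = 3, length = 1, mean = 3/1 ≈ 3.000
  cycle 2 → 2: weight = 6, length = 1, mean = 6/1 ≈ 6.000
  cycle 0 → 1 → 0: weight = 8, length = 2, mean = 8/2 ≈ 4.000
  cycle 0 → 2 → 0: weight = 11, length = 2, mean = 11/2 ≈ 5.500
  cycle 1 → 0 → 1: weight = 8, length = 2, mean = 8/2 ≈ 4.000
Minimum mean = 3.000, attained e.g. along the cycle 1 → 1 with weight 3 and length 1. So λ(A) = 3/1 = 3.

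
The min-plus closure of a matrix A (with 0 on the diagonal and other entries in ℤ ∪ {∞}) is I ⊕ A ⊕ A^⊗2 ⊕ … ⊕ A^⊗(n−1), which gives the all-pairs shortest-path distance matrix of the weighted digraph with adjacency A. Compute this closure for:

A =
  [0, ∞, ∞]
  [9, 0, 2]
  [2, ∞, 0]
Closure =
  [0, ∞, ∞]
  [4, 0, 2]
  [2, ∞, 0]

This is the Floyd-Warshall all-pairs shortest-path computation. For each intermediate vertex k = 0, 1, …, 2, update dist[i][j] ← min(dist[i][j], dist[i][k] + dist[k][j]). The final matrix gives, for each (i, j), the minimum total weight of any directed path from i to j (possibly empty when i = j).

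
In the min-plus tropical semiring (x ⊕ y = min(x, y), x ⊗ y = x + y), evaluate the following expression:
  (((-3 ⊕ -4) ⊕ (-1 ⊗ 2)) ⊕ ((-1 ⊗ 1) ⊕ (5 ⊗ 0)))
(((-3 ⊕ -4) ⊕ (-1 ⊗ 2)) ⊕ ((-1 ⊗ 1) ⊕ (5 ⊗ 0))) = -4

Expand innermost to outermost. Recall ⊕ takes the minimum of its arguments and ⊗ takes their sum. Working out the expression (((-3 ⊕ -4) ⊕ (-1 ⊗ 2)) ⊕ ((-1 ⊗ 1) ⊕ (5 ⊗ 0))) gives -4.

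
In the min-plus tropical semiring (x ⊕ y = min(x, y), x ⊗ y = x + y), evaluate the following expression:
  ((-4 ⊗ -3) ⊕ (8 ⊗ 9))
((-4 ⊗ -3) ⊕ (8 ⊗ 9)) = -7

Expand innermost to outermost. Recall ⊕ takes the minimum of its arguments and ⊗ takes their sum. Working out the expression ((-4 ⊗ -3) ⊕ (8 ⊗ 9)) gives -7.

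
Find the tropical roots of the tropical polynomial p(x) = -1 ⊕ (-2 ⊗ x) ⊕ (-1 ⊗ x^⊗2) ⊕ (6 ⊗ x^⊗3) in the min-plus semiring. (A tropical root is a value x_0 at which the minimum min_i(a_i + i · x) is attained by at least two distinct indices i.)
Roots: {-7, -1, 1}

Each tropical root is a break point of the lower envelope of the lines y = a_i + i · x (there are 4 lines, with slopes 0, 1, ..., 3). Only the lines that attain the minimum somewhere contribute to roots; other lines are dominated. Here the surviving (envelope) indices are i = 3, i = 2, i = 1, i = 0.
Intersections between consecutive envelope lines give the roots: for adjacent envelope indices i < j the intersection is x = (a_i − a_j) / (j − i). Reading off the sorted break points: {-7, -1, 1}.
Verification: at each break x_0, at least two indices attain the minimum of min_i(a_i + i · x_0).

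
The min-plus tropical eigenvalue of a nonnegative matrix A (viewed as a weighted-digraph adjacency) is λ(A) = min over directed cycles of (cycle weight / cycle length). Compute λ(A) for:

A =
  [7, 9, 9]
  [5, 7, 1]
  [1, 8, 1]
λ(A) = 1

Enumerate directed cycles and compute their means (weight / length). Sample:
  cycle 0 → 0: weight = 7, length = 1, mean = 7/1 ≈ 7.000
  cycle 1 → 1: weight = 7, length = 1, mean = 7/1 ≈ 7.000
  cycle 2 → 2: weight = 1, length = 1, mean = 1/1 ≈ 1.000
  cycle 0 → 1 → 0: weight = 14, length = 2, mean = 14/2 ≈ 7.000
  cycle 0 → 2 → 0: weight = 10, length = 2, mean = 10/2 ≈ 5.000
  cycle 1 → 0 → 1: weight = 14, length = 2, mean = 14/2 ≈ 7.000
Minimum mean = 1.000, attained e.g. along the cycle 2 → 2 with weight 1 and length 1. So λ(A) = 1/1 = 1.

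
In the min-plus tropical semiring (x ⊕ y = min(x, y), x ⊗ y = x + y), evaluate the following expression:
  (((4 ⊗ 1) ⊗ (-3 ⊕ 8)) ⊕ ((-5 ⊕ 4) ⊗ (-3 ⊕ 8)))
(((4 ⊗ 1) ⊗ (-3 ⊕ 8)) ⊕ ((-5 ⊕ 4) ⊗ (-3 ⊕ 8))) = -8

Expand innermost to outermost. Recall ⊕ takes the minimum of its arguments and ⊗ takes their sum. Working out the expression (((4 ⊗ 1) ⊗ (-3 ⊕ 8)) ⊕ ((-5 ⊕ 4) ⊗ (-3 ⊕ 8))) gives -8.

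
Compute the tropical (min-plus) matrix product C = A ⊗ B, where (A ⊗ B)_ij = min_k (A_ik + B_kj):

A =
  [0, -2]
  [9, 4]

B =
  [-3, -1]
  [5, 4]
A ⊗ B =
  [-3, -1]
  [6, 8]

Apply the min-plus product entry-by-entry:
  C[0][0] = min over k of (A[0][0] + B[0][0] = 0 + -3 = -3, A[0][1] + B[1][0] = -2 + 5 = 3) = -3 (attained at k = 0)
  C[0][1] = min over k of (A[0][0] + B[0][1] = 0 + -1 = -1, A[0][1] + B[1][1] = -2 + 4 = 2) = -1 (attained at k = 0)
  C[1][0] = min over k of (A[1][0] + B[0][0] = 9 + -3 = 6, A[1][1] + B[1][0] = 4 + 5 = 9) = 6 (attained at k = 0)
  C[1][1] = min over k of (A[1][0] + B[0][1] = 9 + -1 = 8, A[1][1] + B[1][1] = 4 + 4 = 8) = 8 (attained at k = 0)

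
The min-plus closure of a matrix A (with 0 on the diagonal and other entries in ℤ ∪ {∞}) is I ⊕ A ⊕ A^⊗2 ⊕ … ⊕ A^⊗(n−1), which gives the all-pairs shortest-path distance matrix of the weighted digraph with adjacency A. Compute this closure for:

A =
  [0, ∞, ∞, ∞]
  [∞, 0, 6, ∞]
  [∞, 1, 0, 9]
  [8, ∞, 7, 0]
Closure =
  [0, ∞, ∞, ∞]
  [23, 0, 6, 15]
  [17, 1, 0, 9]
  [8, 8, 7, 0]

This is the Floyd-Warshall all-pairs shortest-path computation. For each intermediate vertex k = 0, 1, …, 3, update dist[i][j] ← min(dist[i][j], dist[i][k] + dist[k][j]). The final matrix gives, for each (i, j), the minimum total weight of any directed path from i to j (possibly empty when i = j).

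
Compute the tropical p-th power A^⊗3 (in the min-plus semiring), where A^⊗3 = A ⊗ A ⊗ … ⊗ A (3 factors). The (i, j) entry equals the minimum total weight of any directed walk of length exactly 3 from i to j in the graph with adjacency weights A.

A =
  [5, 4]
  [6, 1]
A^⊗3 =
  [11, 6]
  [8, 3]

Each entry (A^⊗3)_ij equals the minimum over all length-3 walks i = v_0 → v_1 → … → v_3 = j of Σ_t A[v_t][v_{t+1}]. For example, for (i, j) = (0, 1) we minimise over 4 possible intermediate vertex sequences; the minimum is 6, attained along the walk 0 → 1 → 1 → 1.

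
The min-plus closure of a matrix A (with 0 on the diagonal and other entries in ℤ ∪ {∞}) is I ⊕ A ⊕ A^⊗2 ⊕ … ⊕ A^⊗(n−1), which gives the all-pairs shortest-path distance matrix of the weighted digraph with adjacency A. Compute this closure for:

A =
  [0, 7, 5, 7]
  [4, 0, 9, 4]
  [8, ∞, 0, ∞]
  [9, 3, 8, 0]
Closure =
  [0, 7, 5, 7]
  [4, 0, 9, 4]
  [8, 15, 0, 15]
  [7, 3, 8, 0]

This is the Floyd-Warshall all-pairs shortest-path computation. For each intermediate vertex k = 0, 1, …, 3, update dist[i][j] ← min(dist[i][j], dist[i][k] + dist[k][j]). The final matrix gives, for each (i, j), the minimum total weight of any directed path from i to j (possibly empty when i = j).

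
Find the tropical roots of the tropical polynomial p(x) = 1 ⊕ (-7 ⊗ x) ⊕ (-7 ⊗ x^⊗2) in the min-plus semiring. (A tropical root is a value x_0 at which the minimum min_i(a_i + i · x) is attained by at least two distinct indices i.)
Roots: {0, 8}

Each tropical root is a break point of the lower envelope of the lines y = a_i + i · x (there are 3 lines, with slopes 0, 1, ..., 2). Only the lines that attain the minimum somewhere contribute to roots; other lines are dominated. Here the surviving (envelope) indices are i = 2, i = 1, i = 0.
Intersections between consecutive envelope lines give the roots: for adjacent envelope indices i < j the intersection is x = (a_i − a_j) / (j − i). Reading off the sorted break points: {0, 8}.
Verification: at each break x_0, at least two indices attain the minimum of min_i(a_i + i · x_0).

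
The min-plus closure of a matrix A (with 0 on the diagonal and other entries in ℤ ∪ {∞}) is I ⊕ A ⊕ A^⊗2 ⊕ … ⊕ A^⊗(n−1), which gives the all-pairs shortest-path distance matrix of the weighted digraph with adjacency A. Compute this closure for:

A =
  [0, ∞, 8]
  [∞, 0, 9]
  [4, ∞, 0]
Closure =
  [0, ∞, 8]
  [13, 0, 9]
  [4, ∞, 0]

This is the Floyd-Warshall all-pairs shortest-path computation. For each intermediate vertex k = 0, 1, …, 2, update dist[i][j] ← min(dist[i][j], dist[i][k] + dist[k][j]). The final matrix gives, for each (i, j), the minimum total weight of any directed path from i to j (possibly empty when i = j).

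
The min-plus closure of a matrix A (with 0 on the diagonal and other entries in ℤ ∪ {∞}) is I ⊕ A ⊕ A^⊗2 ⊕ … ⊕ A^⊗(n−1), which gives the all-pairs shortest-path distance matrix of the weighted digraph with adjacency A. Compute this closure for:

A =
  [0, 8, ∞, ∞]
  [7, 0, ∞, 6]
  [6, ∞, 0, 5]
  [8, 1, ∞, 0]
Closure =
  [0, 8, ∞, 14]
  [7, 0, ∞, 6]
  [6, 6, 0, 5]
  [8, 1, ∞, 0]

This is the Floyd-Warshall all-pairs shortest-path computation. For each intermediate vertex k = 0, 1, …, 3, update dist[i][j] ← min(dist[i][j], dist[i][k] + dist[k][j]). The final matrix gives, for each (i, j), the minimum total weight of any directed path from i to j (possibly empty when i = j).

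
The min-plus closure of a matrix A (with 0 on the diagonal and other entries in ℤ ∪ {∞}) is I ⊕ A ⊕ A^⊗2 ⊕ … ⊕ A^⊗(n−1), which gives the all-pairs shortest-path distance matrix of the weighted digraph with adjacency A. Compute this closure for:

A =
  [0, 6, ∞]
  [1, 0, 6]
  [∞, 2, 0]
Closure =
  [0, 6, 12]
  [1, 0, 6]
  [3, 2, 0]

This is the Floyd-Warshall all-pairs shortest-path computation. For each intermediate vertex k = 0, 1, …, 2, update dist[i][j] ← min(dist[i][j], dist[i][k] + dist[k][j]). The final matrix gives, for each (i, j), the minimum total weight of any directed path from i to j (possibly empty when i = j).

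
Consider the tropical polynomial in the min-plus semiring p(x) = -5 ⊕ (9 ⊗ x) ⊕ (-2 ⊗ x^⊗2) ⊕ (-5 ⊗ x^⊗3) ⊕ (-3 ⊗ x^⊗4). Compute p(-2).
p(-2) = -11

A tropical monomial a ⊗ x^⊗i evaluates to a + i · x. Evaluating each term at x = -2:
  Term 0 contributes -5 + 0 · -2 = -5
  Term 1 contributes 9 + 1 · -2 = 7
  Term 2 contributes -2 + 2 · -2 = -6
  Term 3 contributes -5 + 3 · -2 = -11
  Term 4 contributes -3 + 4 · -2 = -11
p(-2) = ⊕ of these = min[-5, 7, -6, -11, -11] = -11.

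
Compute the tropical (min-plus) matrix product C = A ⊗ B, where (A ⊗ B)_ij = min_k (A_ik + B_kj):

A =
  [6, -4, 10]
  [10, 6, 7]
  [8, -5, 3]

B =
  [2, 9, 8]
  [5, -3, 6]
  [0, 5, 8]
A ⊗ B =
  [1, -7, 2]
  [7, 3, 12]
  [0, -8, 1]

Apply the min-plus product entry-by-entry:
  C[0][0] = min over k of (A[0][0] + B[0][0] = 6 + 2 = 8, A[0][1] + B[1][0] = -4 + 5 = 1, A[0][2] + B[2][0] = 10 + 0 = 10) = 1 (attained at k = 1)
  C[0][1] = min over k of (A[0][0] + B[0][1] = 6 + 9 = 15, A[0][1] + B[1][1] = -4 + -3 = -7, A[0][2] + B[2][1] = 10 + 5 = 15) = -7 (attained at k = 1)
  C[0][2] = min over k of (A[0][0] + B[0][2] = 6 + 8 = 14, A[0][1] + B[1][2] = -4 + 6 = 2, A[0][2] + B[2][2] = 10 + 8 = 18) = 2 (attained at k = 1)
  C[1][0] = min over k of (A[1][0] + B[0][0] = 10 + 2 = 12, A[1][1] + B[1][0] = 6 + 5 = 11, A[1][2] + B[2][0] = 7 + 0 = 7) = 7 (attained at k = 2)
  C[1][1] = min over k of (A[1][0] + B[0][1] = 10 + 9 = 19, A[1][1] + B[1][1] = 6 + -3 = 3, A[1][2] + B[2][1] = 7 + 5 = 12) = 3 (attained at k = 1)
  C[1][2] = min over k of (A[1][0] + B[0][2] = 10 + 8 = 18, A[1][1] + B[1][2] = 6 + 6 = 12, A[1][2] + B[2][2] = 7 + 8 = 15) = 12 (attained at k = 1)
  C[2][0] = min over k of (A[2][0] + B[0][0] = 8 + 2 = 10, A[2][1] + B[1][0] = -5 + 5 = 0, A[2][2] + B[2][0] = 3 + 0 = 3) = 0 (attained at k = 1)
  C[2][1] = min over k of (A[2][0] + B[0][1] = 8 + 9 = 17, A[2][1] + B[1][1] = -5 + -3 = -8, A[2][2] + B[2][1] = 3 + 5 = 8) = -8 (attained at k = 1)
  C[2][2] = min over k of (A[2][0] + B[0][2] = 8 + 8 = 16, A[2][1] + B[1][2] = -5 + 6 = 1, A[2][2] + B[2][2] = 3 + 8 = 11) = 1 (attained at k = 1)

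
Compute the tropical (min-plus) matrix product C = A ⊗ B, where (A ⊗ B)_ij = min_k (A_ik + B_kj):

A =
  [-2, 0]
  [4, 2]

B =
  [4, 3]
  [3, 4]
A ⊗ B =
  [2, 1]
  [5, 6]

Apply the min-plus product entry-by-entry:
  C[0][0] = min over k of (A[0][0] + B[0][0] = -2 + 4 = 2, A[0][1] + B[1][0] = 0 + 3 = 3) = 2 (attained at k = 0)
  C[0][1] = min over k of (A[0][0] + B[0][1] = -2 + 3 = 1, A[0][1] + B[1][1] = 0 + 4 = 4) = 1 (attained at k = 0)
  C[1][0] = min over k of (A[1][0] + B[0][0] = 4 + 4 = 8, A[1][1] + B[1][0] = 2 + 3 = 5) = 5 (attained at k = 1)
  C[1][1] = min over k of (A[1][0] + B[0][1] = 4 + 3 = 7, A[1][1] + B[1][1] = 2 + 4 = 6) = 6 (attained at k = 1)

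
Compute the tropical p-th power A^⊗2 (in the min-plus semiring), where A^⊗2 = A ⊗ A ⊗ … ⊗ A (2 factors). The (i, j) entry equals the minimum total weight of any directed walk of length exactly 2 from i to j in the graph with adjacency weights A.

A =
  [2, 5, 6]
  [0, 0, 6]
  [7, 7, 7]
A^⊗2 =
  [4, 5, 8]
  [0, 0, 6]
  [7, 7, 13]

Each entry (A^⊗2)_ij equals the minimum over all length-2 walks i = v_0 → v_1 → … → v_2 = j of Σ_t A[v_t][v_{t+1}]. For example, for (i, j) = (0, 2) we minimise over 3 possible intermediate vertex sequences; the minimum is 8, attained along the walk 0 → 0 → 2.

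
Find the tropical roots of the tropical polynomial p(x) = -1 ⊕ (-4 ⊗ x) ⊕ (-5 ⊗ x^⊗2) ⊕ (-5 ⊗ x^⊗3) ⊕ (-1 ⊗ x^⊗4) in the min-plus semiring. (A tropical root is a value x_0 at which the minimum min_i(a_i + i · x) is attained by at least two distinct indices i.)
Roots: {-4, 0, 1, 3}

Each tropical root is a break point of the lower envelope of the lines y = a_i + i · x (there are 5 lines, with slopes 0, 1, ..., 4). Only the lines that attain the minimum somewhere contribute to roots; other lines are dominated. Here the surviving (envelope) indices are i = 4, i = 3, i = 2, i = 1, i = 0.
Intersections between consecutive envelope lines give the roots: for adjacent envelope indices i < j the intersection is x = (a_i − a_j) / (j − i). Reading off the sorted break points: {-4, 0, 1, 3}.
Verification: at each break x_0, at least two indices attain the minimum of min_i(a_i + i · x_0).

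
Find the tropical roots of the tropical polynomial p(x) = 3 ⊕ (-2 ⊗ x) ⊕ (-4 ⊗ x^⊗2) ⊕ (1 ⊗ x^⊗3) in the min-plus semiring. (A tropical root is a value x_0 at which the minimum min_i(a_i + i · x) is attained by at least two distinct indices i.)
Roots: {-5, 2, 5}

Each tropical root is a break point of the lower envelope of the lines y = a_i + i · x (there are 4 lines, with slopes 0, 1, ..., 3). Only the lines that attain the minimum somewhere contribute to roots; other lines are dominated. Here the surviving (envelope) indices are i = 3, i = 2, i = 1, i = 0.
Intersections between consecutive envelope lines give the roots: for adjacent envelope indices i < j the intersection is x = (a_i − a_j) / (j − i). Reading off the sorted break points: {-5, 2, 5}.
Verification: at each break x_0, at least two indices attain the minimum of min_i(a_i + i · x_0).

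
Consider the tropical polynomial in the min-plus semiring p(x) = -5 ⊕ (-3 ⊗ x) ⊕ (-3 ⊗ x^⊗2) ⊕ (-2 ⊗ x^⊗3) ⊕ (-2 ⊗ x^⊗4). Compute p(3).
p(3) = -5

A tropical monomial a ⊗ x^⊗i evaluates to a + i · x. Evaluating each term at x = 3:
  Term 0 contributes -5 + 0 · 3 = -5
  Term 1 contributes -3 + 1 · 3 = 0
  Term 2 contributes -3 + 2 · 3 = 3
  Term 3 contributes -2 + 3 · 3 = 7
  Term 4 contributes -2 + 4 · 3 = 10
p(3) = ⊕ of these = min[-5, 0, 3, 7, 10] = -5.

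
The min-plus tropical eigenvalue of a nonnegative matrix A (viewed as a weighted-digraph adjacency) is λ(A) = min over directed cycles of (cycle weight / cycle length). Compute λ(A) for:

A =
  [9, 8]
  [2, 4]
λ(A) = 4

Enumerate directed cycles and compute their means (weight / length). Sample:
  cycle 0 → 0: weight = 9, length = 1, mean = 9/1 ≈ 9.000
  cycle 1 → 1: weight = 4, length = 1, mean = 4/1 ≈ 4.000
  cycle 0 → 1 → 0: weight = 10, length = 2, mean = 10/2 ≈ 5.000
  cycle 1 → 0 → 1: weight = 10, length = 2, mean = 10/2 ≈ 5.000
Minimum mean = 4.000, attained e.g. along the cycle 1 → 1 with weight 4 and length 1. So λ(A) = 4/1 = 4.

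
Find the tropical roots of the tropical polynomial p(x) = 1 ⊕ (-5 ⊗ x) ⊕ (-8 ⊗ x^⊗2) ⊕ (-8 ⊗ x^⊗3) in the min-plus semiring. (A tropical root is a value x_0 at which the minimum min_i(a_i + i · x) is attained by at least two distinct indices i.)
Roots: {0, 3, 6}

Each tropical root is a break point of the lower envelope of the lines y = a_i + i · x (there are 4 lines, with slopes 0, 1, ..., 3). Only the lines that attain the minimum somewhere contribute to roots; other lines are dominated. Here the surviving (envelope) indices are i = 3, i = 2, i = 1, i = 0.
Intersections between consecutive envelope lines give the roots: for adjacent envelope indices i < j the intersection is x = (a_i − a_j) / (j − i). Reading off the sorted break points: {0, 3, 6}.
Verification: at each break x_0, at least two indices attain the minimum of min_i(a_i + i · x_0).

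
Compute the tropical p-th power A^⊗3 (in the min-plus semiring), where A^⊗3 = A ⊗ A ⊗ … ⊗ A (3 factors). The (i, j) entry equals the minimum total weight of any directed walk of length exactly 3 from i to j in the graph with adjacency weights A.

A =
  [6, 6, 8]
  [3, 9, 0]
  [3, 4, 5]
A^⊗3 =
  [9, 10, 11]
  [7, 9, 4]
  [7, 8, 9]

Each entry (A^⊗3)_ij equals the minimum over all length-3 walks i = v_0 → v_1 → … → v_3 = j of Σ_t A[v_t][v_{t+1}]. For example, for (i, j) = (0, 2) we minimise over 9 possible intermediate vertex sequences; the minimum is 11, attained along the walk 0 → 1 → 2 → 2.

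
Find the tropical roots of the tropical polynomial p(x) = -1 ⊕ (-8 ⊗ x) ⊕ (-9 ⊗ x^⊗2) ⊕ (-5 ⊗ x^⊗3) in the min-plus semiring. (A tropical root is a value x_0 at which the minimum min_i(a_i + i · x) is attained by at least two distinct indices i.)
Roots: {-4, 1, 7}

Each tropical root is a break point of the lower envelope of the lines y = a_i + i · x (there are 4 lines, with slopes 0, 1, ..., 3). Only the lines that attain the minimum somewhere contribute to roots; other lines are dominated. Here the surviving (envelope) indices are i = 3, i = 2, i = 1, i = 0.
Intersections between consecutive envelope lines give the roots: for adjacent envelope indices i < j the intersection is x = (a_i − a_j) / (j − i). Reading off the sorted break points: {-4, 1, 7}.
Verification: at each break x_0, at least two indices attain the minimum of min_i(a_i + i · x_0).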